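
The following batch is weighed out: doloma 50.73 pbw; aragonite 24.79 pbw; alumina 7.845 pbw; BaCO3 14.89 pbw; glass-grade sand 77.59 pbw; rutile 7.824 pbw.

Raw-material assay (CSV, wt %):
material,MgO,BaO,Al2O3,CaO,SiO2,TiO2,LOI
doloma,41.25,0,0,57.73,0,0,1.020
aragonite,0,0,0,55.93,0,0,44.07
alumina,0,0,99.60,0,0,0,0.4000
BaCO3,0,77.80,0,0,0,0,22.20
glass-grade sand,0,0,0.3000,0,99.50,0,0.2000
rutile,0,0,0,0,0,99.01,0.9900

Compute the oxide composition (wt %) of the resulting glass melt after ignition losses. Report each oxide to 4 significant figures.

Glass mass = 168.7 pbw (batch 183.7 − LOI 15.01).
Composition: MgO 12.41%, BaO 6.869%, Al2O3 4.771%, CaO 25.59%, SiO2 45.77%, TiO2 4.593%

Values along the way are printed rounded to 4 significant digits when written out. All internal work keeps full precision at every stage. Every reported value takes exactly one rounding. All derived quantities, including the totals, the yield, glass mass, the six compositions, LOI, are recomputed from the weighed amounts per 168.7 pbw of glass in exact precision, exactly as shown in the problem or answer text.
What the batch supplies per oxide:
  MgO: 50.73·0.4125 = 20.93 pbw
  BaO: 14.89·0.7780 = 11.58 pbw
  Al2O3: 7.845·0.9960 + 77.59·0.003000 = 8.046 pbw
  CaO: 50.73·0.5773 + 24.79·0.5593 = 43.15 pbw
  SiO2: 77.59·0.9950 = 77.20 pbw
  TiO2: 7.824·0.9901 = 7.747 pbw
LOI: 50.73·0.01020 + 24.79·0.4407 + 7.845·0.004000 + 14.89·0.2220 + 77.59·0.002000 + 7.824·0.009900 = 15.01 pbw
Net of LOI, the glass mass = 183.7 − 15.01 = 168.7 pbw (= Σ oxide masses)
each oxide over glass, ×100, is wt %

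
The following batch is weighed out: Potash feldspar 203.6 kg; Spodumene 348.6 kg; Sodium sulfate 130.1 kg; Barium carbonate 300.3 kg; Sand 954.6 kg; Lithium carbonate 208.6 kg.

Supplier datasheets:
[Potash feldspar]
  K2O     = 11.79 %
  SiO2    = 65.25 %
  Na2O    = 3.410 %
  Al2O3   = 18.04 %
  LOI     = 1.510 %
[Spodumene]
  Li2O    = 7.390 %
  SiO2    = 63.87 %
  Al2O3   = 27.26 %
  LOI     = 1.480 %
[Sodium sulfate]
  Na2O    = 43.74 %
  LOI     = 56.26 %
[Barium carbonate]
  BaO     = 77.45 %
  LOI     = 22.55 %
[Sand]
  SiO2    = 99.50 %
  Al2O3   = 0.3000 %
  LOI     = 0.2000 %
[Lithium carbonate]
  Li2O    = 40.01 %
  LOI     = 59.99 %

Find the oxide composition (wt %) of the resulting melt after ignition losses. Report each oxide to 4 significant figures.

Glass mass = 1870 kg (batch 2146 − LOI 276.2).
Composition: K2O 1.284%, Li2O 5.842%, SiO2 69.82%, Na2O 3.415%, Al2O3 7.201%, BaO 12.44%

In-progress results are displayed with 4-significant-digit rounding as written. The whole derivation carries full precision all the way through. Each reported number is rounded just once. Derived quantities (glass mass, the six compositions, ignition loss, yield, the totals) are rebuilt at full float precision from the weighed amounts on 1870 kg of glass, exactly as printed in problem or answer.
Mass of each oxide from the mix:
  K2O: 203.6·0.1179 = 24.00 kg
  Li2O: 348.6·0.07390 + 208.6·0.4001 = 109.2 kg
  SiO2: 203.6·0.6525 + 348.6·0.6387 + 954.6·0.9950 = 1305 kg
  Na2O: 203.6·0.03410 + 130.1·0.4374 = 63.85 kg
  Al2O3: 203.6·0.1804 + 348.6·0.2726 + 954.6·0.003000 = 134.6 kg
  BaO: 300.3·0.7745 = 232.6 kg
LOI: 203.6·0.01510 + 348.6·0.01480 + 130.1·0.5626 + 300.3·0.2255 + 954.6·0.002000 + 208.6·0.5999 = 276.2 kg
Resulting glass, batch − LOI: 2146 − 276.2 = 1870 kg (equal to the oxide-mass sum)
each oxide over glass, ×100, is wt %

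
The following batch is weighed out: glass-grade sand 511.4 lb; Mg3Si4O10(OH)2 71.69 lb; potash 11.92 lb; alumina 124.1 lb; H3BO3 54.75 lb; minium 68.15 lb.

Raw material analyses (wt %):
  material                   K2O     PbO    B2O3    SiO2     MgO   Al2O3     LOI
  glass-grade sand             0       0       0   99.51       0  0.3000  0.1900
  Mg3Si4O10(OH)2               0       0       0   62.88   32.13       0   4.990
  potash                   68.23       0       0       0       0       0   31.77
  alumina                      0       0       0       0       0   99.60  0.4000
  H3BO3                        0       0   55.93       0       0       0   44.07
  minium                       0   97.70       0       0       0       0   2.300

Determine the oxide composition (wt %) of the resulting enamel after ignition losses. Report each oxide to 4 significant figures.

Every computation holds full precision through every step — intermediates are printed rounded to four significant figures between the steps — a single rounding produces each reported result — the derived quantities are computed from the weighed amounts per 807.5 lb of glass in full float precision (ignition loss, six oxide percentages, net glass mass, the totals, yield), exactly as printed in the question or the answer.
Per-oxide mass from batch:
  K2O: 11.92·0.6823 = 8.133 lb
  PbO: 68.15·0.9770 = 66.58 lb
  B2O3: 54.75·0.5593 = 30.62 lb
  SiO2: 511.4·0.9951 + 71.69·0.6288 = 554.0 lb
  MgO: 71.69·0.3213 = 23.03 lb
  Al2O3: 511.4·0.003000 + 124.1·0.9960 = 125.1 lb
LOI: 511.4·0.001900 + 71.69·0.04990 + 11.92·0.3177 + 124.1·0.004000 + 54.75·0.4407 + 68.15·0.02300 = 34.53 lb
Net of LOI, the glass mass = 842.0 − 34.53 = 807.5 lb (= Σ oxide masses)
percent share: oxide ÷ glass, ×100

Glass mass = 807.5 lb (batch 842.0 − LOI 34.53).
Composition: K2O 1.007%, PbO 8.246%, B2O3 3.792%, SiO2 68.60%, MgO 2.853%, Al2O3 15.50%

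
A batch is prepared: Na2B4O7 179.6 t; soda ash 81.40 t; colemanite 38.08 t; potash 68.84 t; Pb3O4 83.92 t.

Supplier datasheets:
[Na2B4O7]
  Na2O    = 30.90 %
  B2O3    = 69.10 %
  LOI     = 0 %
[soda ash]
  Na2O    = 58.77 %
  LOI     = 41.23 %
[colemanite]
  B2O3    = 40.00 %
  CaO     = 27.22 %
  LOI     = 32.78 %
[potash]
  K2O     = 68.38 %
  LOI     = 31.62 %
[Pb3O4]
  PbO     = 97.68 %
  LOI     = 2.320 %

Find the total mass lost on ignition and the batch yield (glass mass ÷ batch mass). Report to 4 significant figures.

LOI loss = 69.76 t; glass = 382.1 t; yield = 84.56%

The working math keeps exact precision through every step; the intermediate values are shown rounded to four significant figures when written out; a single rounding yields each reported number. Derived quantities are carried from the batch weights per 382.1 t of glass at full precision (yield, the five compositions, net glass mass, totals, ignition loss), exactly as shown in the problem or answer text.
Ignition loss by material:
  Na2B4O7: 179.6 × 0 = 0 t
  soda ash: 81.40 × 0.4123 = 33.56 t
  colemanite: 38.08 × 0.3278 = 12.48 t
  potash: 68.84 × 0.3162 = 21.77 t
  Pb3O4: 83.92 × 0.02320 = 1.947 t
Total LOI = 69.76 t
Glass = batch − LOI = 451.8 − 69.76 = 382.1 t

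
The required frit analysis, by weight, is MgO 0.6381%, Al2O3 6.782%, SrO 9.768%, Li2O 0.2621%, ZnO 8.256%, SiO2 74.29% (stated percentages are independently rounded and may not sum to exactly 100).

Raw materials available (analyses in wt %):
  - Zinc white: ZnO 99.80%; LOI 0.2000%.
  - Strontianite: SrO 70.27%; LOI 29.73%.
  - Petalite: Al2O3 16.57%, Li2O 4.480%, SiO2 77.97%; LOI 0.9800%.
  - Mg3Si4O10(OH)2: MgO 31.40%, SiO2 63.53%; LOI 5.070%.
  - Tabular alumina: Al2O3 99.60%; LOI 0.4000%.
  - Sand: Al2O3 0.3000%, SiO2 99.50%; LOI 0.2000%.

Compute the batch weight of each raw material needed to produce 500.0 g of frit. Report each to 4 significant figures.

In-progress results appear, rounded to 4 significant figures, between the steps. All internal work holds full precision at each step; a single rounding yields each reported number — all derived quantities are rebuilt using the weight values at 500.0 g of glass in full precision (six oxide percentages, ignition loss, glass mass, yield, the totals), as written in problem or answer.
Target oxide masses per 500.0 g frit:
  MgO: 0.6381% × 500.0 = 3.190 g
  Al2O3: 6.782% × 500.0 = 33.91 g
  SrO: 9.768% × 500.0 = 48.84 g
  Li2O: 0.2621% × 500.0 = 1.311 g
  ZnO: 8.256% × 500.0 = 41.28 g
  SiO2: 74.29% × 500.0 = 371.4 g
Checking each oxide sum with the batch weights as given, on the stated basis (oxide sums agree with the targets net of answer rounding effects):
  MgO: 10.16·0.3140 = 3.190 g (target 3.190 g)
  Al2O3: 29.25·0.1657 + 28.14·0.9960 + 343.9·0.003000 = 33.91 g (target 33.91 g)
  SrO: 69.50·0.7027 = 48.84 g (target 48.84 g)
  Li2O: 29.25·0.04480 = 1.310 g (target 1.311 g)
  ZnO: 41.36·0.9980 = 41.28 g (target 41.28 g)
  SiO2: 29.25·0.7797 + 10.16·0.6353 + 343.9·0.9950 = 371.4 g (target 371.4 g)
Consistency of the glass mass: net batch after ignition = 500.0 g (per-oxide target masses sum to 500.0 g; versus the stated basis of 500.0 g — gaps are rounding artifacts).
Total batch = Σ batch = 522.3 g; LOI removed, Σ of batch·LOI: 22.35 g; yield: glass divided by total = 95.72%.

Batch per 500.0 g frit:
  Zinc white: 41.36 g
  Strontianite: 69.50 g
  Petalite: 29.25 g
  Mg3Si4O10(OH)2: 10.16 g
  Tabular alumina: 28.14 g
  Sand: 343.9 g
Total batch = 522.3 g; LOI loss = 22.35 g; yield = 95.72%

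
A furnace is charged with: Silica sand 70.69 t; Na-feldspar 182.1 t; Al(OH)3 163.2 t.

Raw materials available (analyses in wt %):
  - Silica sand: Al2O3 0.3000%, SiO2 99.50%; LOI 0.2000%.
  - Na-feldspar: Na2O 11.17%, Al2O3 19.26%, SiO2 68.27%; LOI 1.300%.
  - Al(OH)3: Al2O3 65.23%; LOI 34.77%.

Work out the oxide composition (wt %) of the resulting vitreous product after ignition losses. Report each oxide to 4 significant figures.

Intermediates appear, rounded to four significant digits, in the working; each numeric step keeps full float precision throughout — a single rounding produces every reported number. The derived quantities are recomputed in full precision (the totals, LOI, the three compositions, net glass mass, the yield) using the weight values for 356.7 t of glass, as set out in either problem or answer.
Mass of each oxide from the mix:
  Na2O: 182.1·0.1117 = 20.34 t
  Al2O3: 70.69·0.003000 + 182.1·0.1926 + 163.2·0.6523 = 141.7 t
  SiO2: 70.69·0.9950 + 182.1·0.6827 = 194.7 t
LOI: 70.69·0.002000 + 182.1·0.01300 + 163.2·0.3477 = 59.25 t
batch − LOI leaves glass = 416.0 − 59.25 = 356.7 t (= Σ oxide masses)
each wt % is 100 × oxide ÷ glass

Glass mass = 356.7 t (batch 416.0 − LOI 59.25).
Composition: Na2O 5.702%, Al2O3 39.73%, SiO2 54.57%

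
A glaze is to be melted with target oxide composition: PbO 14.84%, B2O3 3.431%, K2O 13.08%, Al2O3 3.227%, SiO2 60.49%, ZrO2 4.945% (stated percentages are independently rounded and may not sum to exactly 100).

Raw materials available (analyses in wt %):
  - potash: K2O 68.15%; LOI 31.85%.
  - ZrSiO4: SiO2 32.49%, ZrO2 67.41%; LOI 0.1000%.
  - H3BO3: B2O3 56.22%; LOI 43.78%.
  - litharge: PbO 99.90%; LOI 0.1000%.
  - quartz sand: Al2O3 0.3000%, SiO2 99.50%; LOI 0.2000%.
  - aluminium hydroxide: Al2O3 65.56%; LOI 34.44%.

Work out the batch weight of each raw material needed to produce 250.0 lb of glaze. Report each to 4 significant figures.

In-progress results are displayed, with 4-significant-figure rounding, across the worked steps. All internal work maintains full precision in every operation; exactly one rounding lands on each reported value. The derived quantities, including ignition loss, the six compositions, totals, the yield, glass mass, are computed using the weight values for 250.0 lb of glass in full precision, exactly as shown in problem or answer.
The oxide mass targets at 250.0 lb glaze:
  PbO: 14.84% × 250.0 = 37.10 lb
  B2O3: 3.431% × 250.0 = 8.578 lb
  K2O: 13.08% × 250.0 = 32.70 lb
  Al2O3: 3.227% × 250.0 = 8.068 lb
  SiO2: 60.49% × 250.0 = 151.2 lb
  ZrO2: 4.945% × 250.0 = 12.36 lb
Oxide-by-oxide audit applying the batch weights above, against the basis in use (target by target, the sums agree given rounding of the digits):
  PbO: 37.14·0.9990 = 37.10 lb (target 37.10 lb)
  B2O3: 15.26·0.5622 = 8.579 lb (target 8.578 lb)
  K2O: 47.98·0.6815 = 32.70 lb (target 32.70 lb)
  Al2O3: 146.0·0.003000 + 11.64·0.6556 = 8.069 lb (target 8.068 lb)
  SiO2: 18.34·0.3249 + 146.0·0.9950 = 151.2 lb (target 151.2 lb)
  ZrO2: 18.34·0.6741 = 12.36 lb (target 12.36 lb)
The glass-mass cross-check: batch total minus LOI = 250.0 lb (the targets, summed, come to 250.0 lb; basis as stated: 250.0 lb — gaps are rounding artifacts).
Batch total: Σ batch = 276.4 lb; LOI removed, Σ of batch·LOI: 26.32 lb; yield = glass ÷ total batch = 90.48%.

Batch per 250.0 lb glaze:
  potash: 47.98 lb
  ZrSiO4: 18.34 lb
  H3BO3: 15.26 lb
  litharge: 37.14 lb
  quartz sand: 146.0 lb
  aluminium hydroxide: 11.64 lb
Total batch = 276.4 lb; LOI loss = 26.32 lb; yield = 90.48%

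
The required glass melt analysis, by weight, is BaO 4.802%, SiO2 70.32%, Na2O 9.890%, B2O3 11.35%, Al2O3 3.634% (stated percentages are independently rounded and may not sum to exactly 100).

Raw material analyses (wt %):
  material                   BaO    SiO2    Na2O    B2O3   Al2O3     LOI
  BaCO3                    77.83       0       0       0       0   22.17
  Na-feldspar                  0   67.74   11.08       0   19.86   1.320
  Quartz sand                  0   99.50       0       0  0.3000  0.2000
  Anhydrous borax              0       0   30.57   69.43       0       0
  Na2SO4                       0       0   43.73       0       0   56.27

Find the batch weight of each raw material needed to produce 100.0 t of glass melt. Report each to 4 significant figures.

Rounding to 4 significant figures extends to every working value as printed; all internal work keeps full precision throughout — every reported number carries a single rounding — the derived quantities are computed from the batch weights per 100.0 t of glass in full float precision (the yield, five oxide percentages, totals, ignition loss, glass mass) exactly as shown in the problem or the answer.
Target masses of each oxide per 100.0 t glass melt:
  BaO: 4.802% × 100.0 = 4.802 t
  SiO2: 70.32% × 100.0 = 70.32 t
  Na2O: 9.890% × 100.0 = 9.890 t
  B2O3: 11.35% × 100.0 = 11.35 t
  Al2O3: 3.634% × 100.0 = 3.634 t
Mass-balance tally per oxide per the reported batch figures, versus the basis set out (sum by sum, the targets are met once rounding is allowed for):
  BaO: 6.170·0.7783 = 4.802 t (target 4.802 t)
  SiO2: 17.41·0.6774 + 58.82·0.9950 = 70.32 t (target 70.32 t)
  Na2O: 17.41·0.1108 + 16.35·0.3057 + 6.777·0.4373 = 9.891 t (target 9.890 t)
  B2O3: 16.35·0.6943 = 11.35 t (target 11.35 t)
  Al2O3: 17.41·0.1986 + 58.82·0.003000 = 3.634 t (target 3.634 t)
Consistency of the glass mass: total charge less LOI = 100.0 t (the Σ of target masses is 100.0 t; against the stated basis, 100.0 t — gaps are rounding artifacts).
Summing the batch: Σ batch = 105.5 t; ignition loss, Σ(batch × LOI) = 5.529 t; the yield ratio, glass ÷ batch: 94.76%.

Batch per 100.0 t glass melt:
  BaCO3: 6.170 t
  Na-feldspar: 17.41 t
  Quartz sand: 58.82 t
  Anhydrous borax: 16.35 t
  Na2SO4: 6.777 t
Total batch = 105.5 t; LOI loss = 5.529 t; yield = 94.76%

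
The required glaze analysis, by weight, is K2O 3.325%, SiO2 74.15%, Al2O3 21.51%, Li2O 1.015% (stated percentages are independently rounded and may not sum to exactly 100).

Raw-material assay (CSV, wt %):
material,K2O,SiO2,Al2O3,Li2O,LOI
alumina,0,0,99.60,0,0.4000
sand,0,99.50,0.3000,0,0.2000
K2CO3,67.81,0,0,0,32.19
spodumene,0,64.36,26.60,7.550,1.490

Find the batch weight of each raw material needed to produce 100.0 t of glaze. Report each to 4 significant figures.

In-progress results are shown rounded off to 4 significant figures when written out. Each numeric step runs at full float precision throughout — exactly one rounding is applied to every reported value. Derived quantities are re-derived from the weighed amounts on 100.0 t of glass at full float precision (net glass mass, the totals, four oxide percentages, the yield, ignition loss), as quoted within the problem or the answer.
Per-oxide target masses for 100.0 t glaze:
  K2O: 3.325% × 100.0 = 3.325 t
  SiO2: 74.15% × 100.0 = 74.15 t
  Al2O3: 21.51% × 100.0 = 21.51 t
  Li2O: 1.015% × 100.0 = 1.015 t
Oxide-by-oxide audit given the weights on record, for the quoted basis mass (each sum matches its target mass exact up to rounding of places):
  K2O: 4.903·0.6781 = 3.325 t (target 3.325 t)
  SiO2: 65.83·0.9950 + 13.44·0.6436 = 74.15 t (target 74.15 t)
  Al2O3: 17.81·0.9960 + 65.83·0.003000 + 13.44·0.2660 = 21.51 t (target 21.51 t)
  Li2O: 13.44·0.07550 = 1.015 t (target 1.015 t)
Mass balance on the glass: net batch after ignition = 100.0 t (the Σ of target masses is 100.0 t; basis as stated: 100.0 t — rounding explains the deltas).
Whole-batch sum: Σ batch = 102.0 t; Σ batch·LOI gives LOI loss = 1.981 t; yield = glass ÷ total batch = 98.06%.

Batch per 100.0 t glaze:
  alumina: 17.81 t
  sand: 65.83 t
  K2CO3: 4.903 t
  spodumene: 13.44 t
Total batch = 102.0 t; LOI loss = 1.981 t; yield = 98.06%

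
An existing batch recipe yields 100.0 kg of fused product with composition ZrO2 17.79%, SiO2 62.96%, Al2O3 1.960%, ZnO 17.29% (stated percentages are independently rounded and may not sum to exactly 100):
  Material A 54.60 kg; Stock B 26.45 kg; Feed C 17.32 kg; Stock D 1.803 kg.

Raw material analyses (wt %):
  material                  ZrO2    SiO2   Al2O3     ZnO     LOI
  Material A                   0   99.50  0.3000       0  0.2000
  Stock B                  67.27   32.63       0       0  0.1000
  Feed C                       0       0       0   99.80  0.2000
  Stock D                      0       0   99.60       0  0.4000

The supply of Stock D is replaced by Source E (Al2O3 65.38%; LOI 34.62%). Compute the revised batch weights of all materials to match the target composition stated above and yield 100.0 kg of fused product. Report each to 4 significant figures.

Revised batch per 100.0 kg fused product:
  Material A: 54.60 kg
  Stock B: 26.45 kg
  Feed C: 17.32 kg
  Source E: 2.747 kg
Total batch = 101.1 kg; LOI loss = 1.121 kg

All arithmetic holds exact precision throughout; the intermediate values appear (rounded to four significant digits) between the steps — every reported value takes exactly one rounding — all derived quantities are recomputed using the weight values on 100.0 kg of glass in full float precision (the yield, totals, four oxide percentages, LOI, glass mass), as quoted within problem or answer.
The oxide mass targets at 100.0 kg fused product:
  ZrO2: 17.79% × 100.0 = 17.79 kg
  SiO2: 62.96% × 100.0 = 62.96 kg
  Al2O3: 1.960% × 100.0 = 1.960 kg
  ZnO: 17.29% × 100.0 = 17.29 kg
Mass-balance tally per oxide from the weights as reported, on the stated basis (oxide sums agree with the targets inside rounding margins):
  ZrO2: 26.45·0.6727 = 17.79 kg (target 17.79 kg)
  SiO2: 54.60·0.9950 + 26.45·0.3263 = 62.96 kg (target 62.96 kg)
  Al2O3: 54.60·0.003000 + 2.747·0.6538 = 1.960 kg (target 1.960 kg)
  ZnO: 17.32·0.9980 = 17.29 kg (target 17.29 kg)
Auditing the glass mass value: total batch − LOI = 100.0 kg (per-oxide target masses sum to 100.0 kg; with the basis standing at 100.0 kg — differing by rounding only).
Adding the batch up: Σ batch = 101.1 kg; LOI removed, Σ of batch·LOI: 1.121 kg; yield = glass ÷ total batch = 98.89%.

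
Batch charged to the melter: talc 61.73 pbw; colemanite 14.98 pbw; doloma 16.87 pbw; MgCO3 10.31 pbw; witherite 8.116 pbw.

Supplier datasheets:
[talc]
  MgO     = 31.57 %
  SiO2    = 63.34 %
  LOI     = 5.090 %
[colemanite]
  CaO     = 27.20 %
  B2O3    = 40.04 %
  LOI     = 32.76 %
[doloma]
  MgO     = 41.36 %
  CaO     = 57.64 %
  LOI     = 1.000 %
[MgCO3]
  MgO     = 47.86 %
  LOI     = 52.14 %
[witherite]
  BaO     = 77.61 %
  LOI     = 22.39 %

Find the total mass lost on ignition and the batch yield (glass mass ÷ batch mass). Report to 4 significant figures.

The intermediate values are shown, rounded to four significant digits, between the steps. The whole derivation carries full float precision at every stage. Each reported value is rounded a single time — derived quantities are carried from the weighed amounts for 96.59 pbw of glass at full float precision (the totals, LOI, glass mass, the yield, the five compositions) as given in the problem or answer text.
Each material's LOI contribution:
  talc: 61.73 × 0.05090 = 3.142 pbw
  colemanite: 14.98 × 0.3276 = 4.907 pbw
  doloma: 16.87 × 0.01000 = 0.1687 pbw
  MgCO3: 10.31 × 0.5214 = 5.376 pbw
  witherite: 8.116 × 0.2239 = 1.817 pbw
Total LOI = 15.41 pbw
Glass = batch − LOI = 112.0 − 15.41 = 96.59 pbw

LOI loss = 15.41 pbw; glass = 96.59 pbw; yield = 86.24%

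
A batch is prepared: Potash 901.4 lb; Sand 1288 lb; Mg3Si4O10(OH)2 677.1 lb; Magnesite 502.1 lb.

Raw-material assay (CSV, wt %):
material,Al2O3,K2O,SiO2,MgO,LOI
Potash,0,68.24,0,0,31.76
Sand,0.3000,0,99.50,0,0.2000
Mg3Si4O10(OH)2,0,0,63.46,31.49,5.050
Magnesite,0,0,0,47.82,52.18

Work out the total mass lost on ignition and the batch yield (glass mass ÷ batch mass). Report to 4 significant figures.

LOI loss = 585.0 lb; glass = 2784 lb; yield = 82.63%

All internal work carries exact precision from start to finish — in-progress results are shown (rounded to four significant figures) at each printed step; exactly one rounding is applied to each reported value; derived quantities, including net glass mass, yield, the totals, ignition loss, four oxide percentages, are re-derived from the weighed amounts for 2784 lb of glass in full float precision, exactly as shown in problem or answer.
LOI of each material in turn:
  Potash: 901.4 × 0.3176 = 286.3 lb
  Sand: 1288 × 0.002000 = 2.576 lb
  Mg3Si4O10(OH)2: 677.1 × 0.05050 = 34.19 lb
  Magnesite: 502.1 × 0.5218 = 262.0 lb
Total LOI = 585.0 lb
Glass = batch − LOI = 3369 − 585.0 = 2784 lb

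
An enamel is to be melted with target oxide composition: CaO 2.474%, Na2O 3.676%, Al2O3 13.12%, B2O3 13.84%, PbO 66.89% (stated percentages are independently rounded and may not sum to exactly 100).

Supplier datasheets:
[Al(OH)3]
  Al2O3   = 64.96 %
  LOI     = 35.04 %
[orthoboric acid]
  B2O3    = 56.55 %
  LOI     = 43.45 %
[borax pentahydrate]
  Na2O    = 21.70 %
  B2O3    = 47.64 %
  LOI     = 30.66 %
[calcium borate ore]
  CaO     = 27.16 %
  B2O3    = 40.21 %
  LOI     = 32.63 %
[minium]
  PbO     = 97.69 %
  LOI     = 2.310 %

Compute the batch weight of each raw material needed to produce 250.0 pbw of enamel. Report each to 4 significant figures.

Intermediates appear, rounded to four significant digits, when written out — exact precision is kept all the way through. Each reported figure undergoes a single rounding — the derived quantities (five oxide percentages, LOI, glass mass, totals, the yield) are rebuilt in exact precision starting from the weights on 250.0 pbw of glass, as quoted within the problem or answer text.
Oxide-by-oxide targets in 250.0 pbw enamel:
  CaO: 2.474% × 250.0 = 6.185 pbw
  Na2O: 3.676% × 250.0 = 9.190 pbw
  Al2O3: 13.12% × 250.0 = 32.80 pbw
  B2O3: 13.84% × 250.0 = 34.60 pbw
  PbO: 66.89% × 250.0 = 167.2 pbw
Mass-balance tally per oxide given the weights on record, for the quoted basis mass (oxide sums agree with the targets once rounding is allowed for):
  CaO: 22.77·0.2716 = 6.184 pbw (target 6.185 pbw)
  Na2O: 42.35·0.2170 = 9.190 pbw (target 9.190 pbw)
  Al2O3: 50.49·0.6496 = 32.80 pbw (target 32.80 pbw)
  B2O3: 9.315·0.5655 + 42.35·0.4764 + 22.77·0.4021 = 34.60 pbw (target 34.60 pbw)
  PbO: 171.2·0.9769 = 167.2 pbw (target 167.2 pbw)
Glass-mass sanity pass: total batch − LOI = 250.0 pbw (summing oxide targets gives 250.0 pbw; with the basis standing at 250.0 pbw — gaps are rounding artifacts).
Batch grand total — Σ batch = 296.1 pbw; ignition loss, Σ(batch × LOI) = 46.11 pbw; glass ÷ batch gives a yield of 84.43%.

Batch per 250.0 pbw enamel:
  Al(OH)3: 50.49 pbw
  orthoboric acid: 9.315 pbw
  borax pentahydrate: 42.35 pbw
  calcium borate ore: 22.77 pbw
  minium: 171.2 pbw
Total batch = 296.1 pbw; LOI loss = 46.11 pbw; yield = 84.43%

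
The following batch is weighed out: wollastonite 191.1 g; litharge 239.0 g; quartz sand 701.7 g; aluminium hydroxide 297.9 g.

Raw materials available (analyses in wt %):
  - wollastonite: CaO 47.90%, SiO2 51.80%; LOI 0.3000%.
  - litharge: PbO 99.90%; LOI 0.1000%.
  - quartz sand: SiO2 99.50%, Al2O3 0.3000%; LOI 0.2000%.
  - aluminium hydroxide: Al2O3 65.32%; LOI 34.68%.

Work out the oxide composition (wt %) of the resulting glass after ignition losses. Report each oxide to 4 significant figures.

Full precision is kept all the way through — in-progress results appear rounded off to 4 significant digits as written. A single rounding produces each reported number; derived quantities (net glass mass, ignition loss, the yield, totals, the four compositions) are recomputed in full precision using the weight values on 1324 g of glass as quoted within the problem or answer text.
What the batch supplies per oxide:
  CaO: 191.1·0.4790 = 91.54 g
  PbO: 239.0·0.9990 = 238.8 g
  SiO2: 191.1·0.5180 + 701.7·0.9950 = 797.2 g
  Al2O3: 701.7·0.003000 + 297.9·0.6532 = 196.7 g
LOI: 191.1·0.003000 + 239.0·0.001000 + 701.7·0.002000 + 297.9·0.3468 = 105.5 g
Glass = total batch minus LOI = 1430 − 105.5 = 1324 g (= Σ oxide masses)
each wt % is 100 × oxide ÷ glass

Glass mass = 1324 g (batch 1430 − LOI 105.5).
Composition: CaO 6.913%, PbO 18.03%, SiO2 60.20%, Al2O3 14.85%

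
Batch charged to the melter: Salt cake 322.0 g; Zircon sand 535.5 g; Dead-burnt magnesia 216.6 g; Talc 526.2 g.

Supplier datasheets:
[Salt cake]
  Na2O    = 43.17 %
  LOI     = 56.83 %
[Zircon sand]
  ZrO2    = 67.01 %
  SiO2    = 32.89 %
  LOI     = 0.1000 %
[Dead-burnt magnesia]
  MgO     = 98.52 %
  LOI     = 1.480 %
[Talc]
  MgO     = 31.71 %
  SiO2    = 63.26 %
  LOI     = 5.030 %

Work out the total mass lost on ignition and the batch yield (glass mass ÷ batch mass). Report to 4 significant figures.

LOI loss = 213.2 g; glass = 1387 g; yield = 86.68%

Values along the way are displayed (rounded to four significant figures) in the printout. All arithmetic maintains full float precision from start to finish — each reported result takes just one rounding. All derived quantities are re-derived in exact precision (four oxide percentages, glass mass, the totals, ignition loss, the yield) from the batch weights per 1387 g of glass exactly as shown in the problem or answer text.
LOI of each material in turn:
  Salt cake: 322.0 × 0.5683 = 183.0 g
  Zircon sand: 535.5 × 0.001000 = 0.5355 g
  Dead-burnt magnesia: 216.6 × 0.01480 = 3.206 g
  Talc: 526.2 × 0.05030 = 26.47 g
Total LOI = 213.2 g
Glass = batch − LOI = 1600 − 213.2 = 1387 g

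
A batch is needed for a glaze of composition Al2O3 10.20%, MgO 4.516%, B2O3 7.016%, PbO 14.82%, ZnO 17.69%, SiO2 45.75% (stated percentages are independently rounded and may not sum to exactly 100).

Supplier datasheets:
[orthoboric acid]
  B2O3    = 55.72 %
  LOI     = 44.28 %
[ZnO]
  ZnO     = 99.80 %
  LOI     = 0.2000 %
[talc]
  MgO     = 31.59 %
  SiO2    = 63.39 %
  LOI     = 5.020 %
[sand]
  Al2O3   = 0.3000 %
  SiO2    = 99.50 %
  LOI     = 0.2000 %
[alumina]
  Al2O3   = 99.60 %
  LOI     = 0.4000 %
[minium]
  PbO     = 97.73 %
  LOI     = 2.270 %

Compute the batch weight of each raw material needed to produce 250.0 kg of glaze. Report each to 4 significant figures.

The intermediate values appear (rounded to 4 significant figures) when written out; every computation keeps exact precision at all times. Each reported number takes just one rounding; derived quantities (glass mass, six oxide percentages, LOI, the yield, totals) are re-derived in full precision from the weighed amounts on 250.0 kg of glass, as given in either problem or answer.
Target oxide masses per 250.0 kg glaze:
  Al2O3: 10.20% × 250.0 = 25.50 kg
  MgO: 4.516% × 250.0 = 11.29 kg
  B2O3: 7.016% × 250.0 = 17.54 kg
  PbO: 14.82% × 250.0 = 37.05 kg
  ZnO: 17.69% × 250.0 = 44.22 kg
  SiO2: 45.75% × 250.0 = 114.4 kg
Per-oxide balance check applying the batch weights above, against the basis in use (summed amounts equal target values inside rounding margins):
  Al2O3: 92.18·0.003000 + 25.32·0.9960 = 25.50 kg (target 25.50 kg)
  MgO: 35.74·0.3159 = 11.29 kg (target 11.29 kg)
  B2O3: 31.48·0.5572 = 17.54 kg (target 17.54 kg)
  PbO: 37.91·0.9773 = 37.05 kg (target 37.05 kg)
  ZnO: 44.31·0.9980 = 44.22 kg (target 44.22 kg)
  SiO2: 35.74·0.6339 + 92.18·0.9950 = 114.4 kg (target 114.4 kg)
Glass-mass closure: batch Σ − ignition loss = 250.0 kg (summing oxide targets gives 250.0 kg; with the basis standing at 250.0 kg — any gap is answer rounding).
Total batch = Σ batch = 266.9 kg; LOI loss = Σ batch·LOI = 16.97 kg; yield: glass divided by total = 93.64%.

Batch per 250.0 kg glaze:
  orthoboric acid: 31.48 kg
  ZnO: 44.31 kg
  talc: 35.74 kg
  sand: 92.18 kg
  alumina: 25.32 kg
  minium: 37.91 kg
Total batch = 266.9 kg; LOI loss = 16.97 kg; yield = 93.64%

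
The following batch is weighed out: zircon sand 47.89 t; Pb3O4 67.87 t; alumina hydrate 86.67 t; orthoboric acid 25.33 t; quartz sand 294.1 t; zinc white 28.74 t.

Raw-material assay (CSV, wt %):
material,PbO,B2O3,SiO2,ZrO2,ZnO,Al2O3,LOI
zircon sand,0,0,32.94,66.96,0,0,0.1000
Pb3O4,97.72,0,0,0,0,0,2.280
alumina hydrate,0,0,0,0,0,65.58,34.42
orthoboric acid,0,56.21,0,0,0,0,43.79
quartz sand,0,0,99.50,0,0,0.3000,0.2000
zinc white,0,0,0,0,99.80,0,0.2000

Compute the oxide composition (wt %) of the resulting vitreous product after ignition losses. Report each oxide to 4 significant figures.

Glass mass = 507.4 t (batch 550.6 − LOI 43.16).
Composition: PbO 13.07%, B2O3 2.806%, SiO2 60.78%, ZrO2 6.319%, ZnO 5.652%, Al2O3 11.37%

The intermediate values appear, with 4-significant-digit rounding, when written out. All arithmetic holds exact precision through the solve — exactly one rounding goes into each reported number; the derived quantities (LOI, net glass mass, the totals, six oxide percentages, the yield) are carried at exact precision from the batch weights for 507.4 t of glass as quoted within the question or the answer.
Oxide masses out of the charge:
  PbO: 67.87·0.9772 = 66.32 t
  B2O3: 25.33·0.5621 = 14.24 t
  SiO2: 47.89·0.3294 + 294.1·0.9950 = 308.4 t
  ZrO2: 47.89·0.6696 = 32.07 t
  ZnO: 28.74·0.9980 = 28.68 t
  Al2O3: 86.67·0.6558 + 294.1·0.003000 = 57.72 t
LOI: 47.89·0.001000 + 67.87·0.02280 + 86.67·0.3442 + 25.33·0.4379 + 294.1·0.002000 + 28.74·0.002000 = 43.16 t
Net of LOI, the glass mass = 550.6 − 43.16 = 507.4 t (the oxide masses sum to this)
percent share: oxide ÷ glass, ×100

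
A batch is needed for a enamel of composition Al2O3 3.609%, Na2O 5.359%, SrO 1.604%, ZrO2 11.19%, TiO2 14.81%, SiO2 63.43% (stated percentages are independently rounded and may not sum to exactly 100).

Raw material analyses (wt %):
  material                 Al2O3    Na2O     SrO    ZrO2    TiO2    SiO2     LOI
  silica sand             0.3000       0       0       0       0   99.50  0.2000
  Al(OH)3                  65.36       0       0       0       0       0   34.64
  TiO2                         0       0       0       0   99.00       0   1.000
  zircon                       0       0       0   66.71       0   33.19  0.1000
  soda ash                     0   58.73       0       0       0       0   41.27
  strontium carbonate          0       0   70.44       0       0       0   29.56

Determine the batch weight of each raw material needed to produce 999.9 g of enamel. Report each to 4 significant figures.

Batch per 999.9 g enamel:
  silica sand: 581.5 g
  Al(OH)3: 52.54 g
  TiO2: 149.6 g
  zircon: 167.7 g
  soda ash: 91.24 g
  strontium carbonate: 22.77 g
Total batch = 1065 g; LOI loss = 65.41 g; yield = 93.86%

All internal work maintains exact precision end to end; mid-chain values are displayed, rounded to four significant digits, across the worked steps. Each reported number is rounded only once; derived quantities (totals, the six compositions, LOI, glass mass, the yield) are computed in exact precision using the weight values on 999.9 g of glass precisely as stated by the question or the answer.
Target masses of each oxide per 999.9 g enamel:
  Al2O3: 3.609% × 999.9 = 36.09 g
  Na2O: 5.359% × 999.9 = 53.58 g
  SrO: 1.604% × 999.9 = 16.04 g
  ZrO2: 11.19% × 999.9 = 111.9 g
  TiO2: 14.81% × 999.9 = 148.1 g
  SiO2: 63.43% × 999.9 = 634.2 g
Sums-versus-targets review using the reported weights, versus the basis set out (sum by sum, the targets are met inside rounding margins):
  Al2O3: 581.5·0.003000 + 52.54·0.6536 = 36.08 g (target 36.09 g)
  Na2O: 91.24·0.5873 = 53.59 g (target 53.58 g)
  SrO: 22.77·0.7044 = 16.04 g (target 16.04 g)
  ZrO2: 167.7·0.6671 = 111.9 g (target 111.9 g)
  TiO2: 149.6·0.9900 = 148.1 g (target 148.1 g)
  SiO2: 581.5·0.9950 + 167.7·0.3319 = 634.3 g (target 634.2 g)
Glass mass check: total batch − LOI = 999.9 g (oxide target masses add up to 999.9 g; the stated basis being 999.9 g — differing by rounding only).
Adding the batch up: Σ batch = 1065 g; the LOI term Σ batch·LOI equals 65.41 g; the yield ratio, glass ÷ batch: 93.86%.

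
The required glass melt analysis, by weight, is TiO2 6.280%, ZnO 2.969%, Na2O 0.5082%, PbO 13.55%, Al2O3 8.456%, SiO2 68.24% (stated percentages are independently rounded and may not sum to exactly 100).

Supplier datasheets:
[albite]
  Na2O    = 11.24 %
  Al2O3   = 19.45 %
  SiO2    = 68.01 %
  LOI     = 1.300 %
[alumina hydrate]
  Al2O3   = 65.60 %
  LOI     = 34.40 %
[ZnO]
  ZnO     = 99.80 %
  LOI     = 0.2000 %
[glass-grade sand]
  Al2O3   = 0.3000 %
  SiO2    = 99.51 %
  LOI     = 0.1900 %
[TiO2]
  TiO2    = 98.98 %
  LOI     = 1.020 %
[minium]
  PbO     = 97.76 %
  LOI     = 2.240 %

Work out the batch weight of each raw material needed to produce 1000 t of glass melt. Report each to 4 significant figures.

Batch per 1000 t glass melt:
  albite: 45.21 t
  alumina hydrate: 112.5 t
  ZnO: 29.75 t
  glass-grade sand: 654.9 t
  TiO2: 63.45 t
  minium: 138.6 t
Total batch = 1044 t; LOI loss = 44.34 t; yield = 95.75%

All arithmetic holds exact precision through the solve. Working values appear with 4-significant-figure rounding across the worked steps; a single rounding produces every reported value; the derived quantities are recomputed starting from the weights per 1000 t of glass at exact precision (the six compositions, yield, glass mass, the totals, ignition loss), exactly as shown in the problem or answer text.
Target oxide masses per 1000 t glass melt:
  TiO2: 6.280% × 1000 = 62.80 t
  ZnO: 2.969% × 1000 = 29.69 t
  Na2O: 0.5082% × 1000 = 5.082 t
  PbO: 13.55% × 1000 = 135.5 t
  Al2O3: 8.456% × 1000 = 84.56 t
  SiO2: 68.24% × 1000 = 682.4 t
Balance tally, oxide-wise, on the weights just shown, under the basis named above (sums match the target masses given rounding of the digits):
  TiO2: 63.45·0.9898 = 62.80 t (target 62.80 t)
  ZnO: 29.75·0.9980 = 29.69 t (target 29.69 t)
  Na2O: 45.21·0.1124 = 5.082 t (target 5.082 t)
  PbO: 138.6·0.9776 = 135.5 t (target 135.5 t)
  Al2O3: 45.21·0.1945 + 112.5·0.6560 + 654.9·0.003000 = 84.56 t (target 84.56 t)
  SiO2: 45.21·0.6801 + 654.9·0.9951 = 682.4 t (target 682.4 t)
Glass mass check: total batch − LOI = 1000 t (targets for the oxides total 1000 t; with the basis standing at 1000 t — deltas are rounding alone).
Summing the batch: Σ batch = 1044 t; LOI loss = Σ batch·LOI = 44.34 t; yield, glass over the total, = 95.75%.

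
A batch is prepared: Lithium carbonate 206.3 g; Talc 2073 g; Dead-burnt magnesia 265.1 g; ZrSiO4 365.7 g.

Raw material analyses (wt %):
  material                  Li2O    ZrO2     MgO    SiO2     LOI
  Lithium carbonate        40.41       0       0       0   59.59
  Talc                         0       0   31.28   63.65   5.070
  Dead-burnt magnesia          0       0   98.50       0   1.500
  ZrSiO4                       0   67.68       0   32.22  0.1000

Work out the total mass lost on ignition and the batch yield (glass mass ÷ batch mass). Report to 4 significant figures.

Exact precision is held in every operation. In-progress results are printed (rounded to four significant digits) across the worked steps. Each reported figure receives exactly one rounding. The derived quantities, including ignition loss, net glass mass, four oxide percentages, the totals, the yield, are re-derived starting from the weights on 2678 g of glass at full precision as quoted within the question or the answer.
Material-by-material LOI:
  Lithium carbonate: 206.3 × 0.5959 = 122.9 g
  Talc: 2073 × 0.05070 = 105.1 g
  Dead-burnt magnesia: 265.1 × 0.01500 = 3.977 g
  ZrSiO4: 365.7 × 0.001000 = 0.3657 g
Total LOI = 232.4 g
Glass = batch − LOI = 2910 − 232.4 = 2678 g

LOI loss = 232.4 g; glass = 2678 g; yield = 92.01%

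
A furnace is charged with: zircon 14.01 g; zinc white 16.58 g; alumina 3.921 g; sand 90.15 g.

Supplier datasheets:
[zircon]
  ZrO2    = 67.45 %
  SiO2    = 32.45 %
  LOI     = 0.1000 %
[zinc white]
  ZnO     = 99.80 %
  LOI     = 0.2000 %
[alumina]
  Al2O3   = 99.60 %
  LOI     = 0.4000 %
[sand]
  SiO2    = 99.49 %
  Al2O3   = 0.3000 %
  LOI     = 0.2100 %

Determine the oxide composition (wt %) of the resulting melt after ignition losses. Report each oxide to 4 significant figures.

Glass mass = 124.4 g (batch 124.7 − LOI 0.2522).
Composition: ZrO2 7.596%, SiO2 75.75%, ZnO 13.30%, Al2O3 3.356%

Each numeric step keeps full float precision all the way through — mid-chain values are printed (rounded to four significant digits) in the working; each reported figure is rounded once only; the derived quantities, which include yield, glass mass, the four compositions, totals, ignition loss, are re-derived in full precision, as quoted within the problem or the answer, using the weight values for 124.4 g of glass.
Delivered oxide masses:
  ZrO2: 14.01·0.6745 = 9.450 g
  SiO2: 14.01·0.3245 + 90.15·0.9949 = 94.24 g
  ZnO: 16.58·0.9980 = 16.55 g
  Al2O3: 3.921·0.9960 + 90.15·0.003000 = 4.176 g
LOI: 14.01·0.001000 + 16.58·0.002000 + 3.921·0.004000 + 90.15·0.002100 = 0.2522 g
Resulting glass, batch − LOI: 124.7 − 0.2522 = 124.4 g (matching Σ of the oxides)
oxide / glass × 100 gives the wt %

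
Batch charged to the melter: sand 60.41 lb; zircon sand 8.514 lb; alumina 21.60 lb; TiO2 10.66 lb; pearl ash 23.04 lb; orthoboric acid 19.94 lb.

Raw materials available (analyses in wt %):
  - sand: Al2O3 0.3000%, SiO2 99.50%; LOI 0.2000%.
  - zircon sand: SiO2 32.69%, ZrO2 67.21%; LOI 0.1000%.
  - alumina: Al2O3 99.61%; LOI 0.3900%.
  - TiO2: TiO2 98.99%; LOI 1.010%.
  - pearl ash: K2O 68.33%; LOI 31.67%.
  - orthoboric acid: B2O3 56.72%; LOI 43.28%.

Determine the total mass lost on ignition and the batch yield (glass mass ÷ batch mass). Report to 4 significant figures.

Mid-chain values are shown (rounded to four significant digits) within the worked lines; the working math carries full float precision end to end — a single rounding yields every reported result; all derived quantities, which include six oxide percentages, LOI, totals, glass mass, yield, are rebuilt at full precision, as quoted within the question or the answer, from the weighed amounts for 127.9 lb of glass.
Per-material ignition loss:
  sand: 60.41 × 0.002000 = 0.1208 lb
  zircon sand: 8.514 × 0.001000 = 0.008514 lb
  alumina: 21.60 × 0.003900 = 0.08424 lb
  TiO2: 10.66 × 0.01010 = 0.1077 lb
  pearl ash: 23.04 × 0.3167 = 7.297 lb
  orthoboric acid: 19.94 × 0.4328 = 8.630 lb
Total LOI = 16.25 lb
Glass = batch − LOI = 144.2 − 16.25 = 127.9 lb

LOI loss = 16.25 lb; glass = 127.9 lb; yield = 88.73%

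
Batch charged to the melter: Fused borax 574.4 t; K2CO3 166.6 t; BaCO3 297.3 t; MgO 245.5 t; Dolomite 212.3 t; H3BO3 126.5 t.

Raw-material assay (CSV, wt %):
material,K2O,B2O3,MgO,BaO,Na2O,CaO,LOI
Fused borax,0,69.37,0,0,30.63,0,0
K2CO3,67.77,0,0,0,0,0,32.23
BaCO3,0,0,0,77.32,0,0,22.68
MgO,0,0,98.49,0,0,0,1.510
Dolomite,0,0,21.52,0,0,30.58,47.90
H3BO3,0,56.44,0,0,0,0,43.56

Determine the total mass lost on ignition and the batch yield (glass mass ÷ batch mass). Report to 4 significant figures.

Every computation maintains full precision at each step. In-progress results are displayed with 4-significant-figure rounding at each printed step — a single rounding completes every reported figure — derived quantities (LOI, the six compositions, yield, net glass mass, totals) are computed in exact precision from the weighed amounts at 1341 t of glass as set out in question or answer.
LOI of each material in turn:
  Fused borax: 574.4 × 0 = 0 t
  K2CO3: 166.6 × 0.3223 = 53.70 t
  BaCO3: 297.3 × 0.2268 = 67.43 t
  MgO: 245.5 × 0.01510 = 3.707 t
  Dolomite: 212.3 × 0.4790 = 101.7 t
  H3BO3: 126.5 × 0.4356 = 55.10 t
Total LOI = 281.6 t
Glass = batch − LOI = 1623 − 281.6 = 1341 t

LOI loss = 281.6 t; glass = 1341 t; yield = 82.64%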